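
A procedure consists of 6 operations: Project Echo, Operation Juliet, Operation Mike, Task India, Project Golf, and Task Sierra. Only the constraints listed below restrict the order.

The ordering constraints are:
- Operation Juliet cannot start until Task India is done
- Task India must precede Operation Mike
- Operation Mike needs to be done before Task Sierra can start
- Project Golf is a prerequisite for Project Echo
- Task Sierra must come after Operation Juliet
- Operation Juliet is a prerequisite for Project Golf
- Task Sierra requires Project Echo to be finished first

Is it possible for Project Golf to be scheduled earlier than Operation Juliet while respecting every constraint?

No

Following Operation Juliet → Project Golf, Operation Juliet must precede Project Golf in every valid ordering.
Hence Project Golf can never be scheduled before Operation Juliet.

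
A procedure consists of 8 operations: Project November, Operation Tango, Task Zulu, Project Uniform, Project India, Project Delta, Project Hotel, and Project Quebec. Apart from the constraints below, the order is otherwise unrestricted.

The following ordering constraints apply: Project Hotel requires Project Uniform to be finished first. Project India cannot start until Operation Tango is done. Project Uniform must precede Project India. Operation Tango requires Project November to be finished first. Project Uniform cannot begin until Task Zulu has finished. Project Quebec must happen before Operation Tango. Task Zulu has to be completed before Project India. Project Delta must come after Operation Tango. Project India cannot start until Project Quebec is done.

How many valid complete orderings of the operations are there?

The operations with no prerequisites are Project November, Task Zulu, Project Quebec; any of them can be placed first.
Counting all ways to extend the partial order to a total order gives 180.

180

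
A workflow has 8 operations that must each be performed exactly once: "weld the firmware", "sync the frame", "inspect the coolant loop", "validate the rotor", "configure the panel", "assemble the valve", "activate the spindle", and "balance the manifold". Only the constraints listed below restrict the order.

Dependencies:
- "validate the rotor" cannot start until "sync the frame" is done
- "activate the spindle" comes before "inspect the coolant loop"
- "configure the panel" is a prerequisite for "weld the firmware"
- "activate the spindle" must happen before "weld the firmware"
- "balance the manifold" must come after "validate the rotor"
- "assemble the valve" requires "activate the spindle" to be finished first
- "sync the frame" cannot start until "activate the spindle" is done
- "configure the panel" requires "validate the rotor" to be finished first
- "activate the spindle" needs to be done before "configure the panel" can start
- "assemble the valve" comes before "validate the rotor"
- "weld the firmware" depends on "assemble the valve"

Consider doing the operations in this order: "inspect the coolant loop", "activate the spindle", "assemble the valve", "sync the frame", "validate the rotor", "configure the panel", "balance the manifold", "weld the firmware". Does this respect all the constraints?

Here "activate the spindle" comes after "inspect the coolant loop".
That contradicts the constraint that "activate the spindle" must precede "inspect the coolant loop".

No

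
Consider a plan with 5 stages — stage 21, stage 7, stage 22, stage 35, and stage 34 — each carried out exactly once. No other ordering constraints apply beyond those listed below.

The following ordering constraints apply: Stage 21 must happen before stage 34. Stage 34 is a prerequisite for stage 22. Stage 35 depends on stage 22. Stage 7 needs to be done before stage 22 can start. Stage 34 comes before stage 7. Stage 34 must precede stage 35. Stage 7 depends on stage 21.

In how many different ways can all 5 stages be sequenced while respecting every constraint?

1

Stage 21 is the only stage with nothing required before it, so every ordering starts there.
Every stage is then forced in turn, so only 1 complete ordering is consistent with the constraints.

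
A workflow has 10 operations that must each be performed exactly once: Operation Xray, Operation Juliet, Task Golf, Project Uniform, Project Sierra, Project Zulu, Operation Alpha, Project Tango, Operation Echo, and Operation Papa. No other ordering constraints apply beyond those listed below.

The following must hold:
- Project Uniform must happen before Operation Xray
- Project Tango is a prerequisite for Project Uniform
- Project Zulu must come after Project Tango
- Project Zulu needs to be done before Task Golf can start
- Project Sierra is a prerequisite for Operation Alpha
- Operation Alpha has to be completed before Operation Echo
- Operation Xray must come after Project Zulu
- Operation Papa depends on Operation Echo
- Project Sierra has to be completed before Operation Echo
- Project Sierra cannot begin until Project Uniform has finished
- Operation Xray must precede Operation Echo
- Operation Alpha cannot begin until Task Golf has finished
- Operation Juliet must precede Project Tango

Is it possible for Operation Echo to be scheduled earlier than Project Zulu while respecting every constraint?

No

Following Project Zulu → Operation Xray → Operation Echo, Project Zulu must precede Operation Echo in every valid ordering.
Hence Operation Echo can never be scheduled before Project Zulu.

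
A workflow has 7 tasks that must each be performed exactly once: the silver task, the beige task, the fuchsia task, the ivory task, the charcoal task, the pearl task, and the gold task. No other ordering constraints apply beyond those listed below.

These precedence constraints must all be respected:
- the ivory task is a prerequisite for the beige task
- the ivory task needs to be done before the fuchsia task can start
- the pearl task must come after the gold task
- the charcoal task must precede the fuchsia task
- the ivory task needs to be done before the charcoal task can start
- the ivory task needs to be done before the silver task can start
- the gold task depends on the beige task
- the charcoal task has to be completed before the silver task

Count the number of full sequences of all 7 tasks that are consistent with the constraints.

40

Only the ivory task has no prerequisites, so it must go first.
Counting all ways to extend the partial order to a total order gives 40.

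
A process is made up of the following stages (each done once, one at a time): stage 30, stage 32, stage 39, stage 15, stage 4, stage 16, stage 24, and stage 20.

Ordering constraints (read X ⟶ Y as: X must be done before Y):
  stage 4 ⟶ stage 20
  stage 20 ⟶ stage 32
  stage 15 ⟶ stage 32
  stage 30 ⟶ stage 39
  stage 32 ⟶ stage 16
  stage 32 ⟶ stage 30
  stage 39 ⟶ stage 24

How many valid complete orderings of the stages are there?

The stages with no prerequisites are stage 15, stage 4; any of them can be placed first.
Systematically extending each partial ordering one stage at a time and counting, there are 12 complete orderings.

12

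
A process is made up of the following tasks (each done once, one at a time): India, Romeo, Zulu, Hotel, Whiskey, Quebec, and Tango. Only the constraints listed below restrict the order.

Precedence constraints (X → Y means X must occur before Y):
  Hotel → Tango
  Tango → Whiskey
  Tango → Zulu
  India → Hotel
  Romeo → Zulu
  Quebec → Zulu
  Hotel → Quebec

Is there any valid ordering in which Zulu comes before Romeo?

No

There is a dependency chain Romeo → Zulu, so Zulu always comes after Romeo.
So no valid ordering can have Zulu before Romeo.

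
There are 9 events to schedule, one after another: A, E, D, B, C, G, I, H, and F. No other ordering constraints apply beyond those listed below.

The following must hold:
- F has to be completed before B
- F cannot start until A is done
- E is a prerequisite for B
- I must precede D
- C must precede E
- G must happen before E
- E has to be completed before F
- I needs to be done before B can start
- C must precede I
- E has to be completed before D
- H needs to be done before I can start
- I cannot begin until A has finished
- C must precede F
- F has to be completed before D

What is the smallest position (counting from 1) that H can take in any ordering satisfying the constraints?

1

Nothing is required before H; it can be the very first event.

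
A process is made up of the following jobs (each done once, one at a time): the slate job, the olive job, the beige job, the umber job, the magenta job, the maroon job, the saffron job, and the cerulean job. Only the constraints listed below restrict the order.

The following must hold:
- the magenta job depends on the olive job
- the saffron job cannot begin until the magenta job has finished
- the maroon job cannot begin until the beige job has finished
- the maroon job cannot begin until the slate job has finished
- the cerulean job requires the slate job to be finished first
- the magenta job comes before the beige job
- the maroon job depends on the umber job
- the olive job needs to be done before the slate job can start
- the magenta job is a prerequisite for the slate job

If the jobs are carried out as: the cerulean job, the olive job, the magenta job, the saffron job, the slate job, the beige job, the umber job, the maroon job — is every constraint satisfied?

Here the slate job comes after the cerulean job.
That contradicts the constraint that the slate job must precede the cerulean job.

No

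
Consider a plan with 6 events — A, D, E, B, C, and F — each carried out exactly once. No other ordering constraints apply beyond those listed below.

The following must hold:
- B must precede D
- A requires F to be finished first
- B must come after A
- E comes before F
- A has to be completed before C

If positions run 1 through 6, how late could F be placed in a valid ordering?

The events that are forced after F, directly or by a chain of constraints, are A, D, B, C. That's 4 events.
So at least 4 events follow F, putting F no later than position 2. That position is achievable by scheduling everything else first.

2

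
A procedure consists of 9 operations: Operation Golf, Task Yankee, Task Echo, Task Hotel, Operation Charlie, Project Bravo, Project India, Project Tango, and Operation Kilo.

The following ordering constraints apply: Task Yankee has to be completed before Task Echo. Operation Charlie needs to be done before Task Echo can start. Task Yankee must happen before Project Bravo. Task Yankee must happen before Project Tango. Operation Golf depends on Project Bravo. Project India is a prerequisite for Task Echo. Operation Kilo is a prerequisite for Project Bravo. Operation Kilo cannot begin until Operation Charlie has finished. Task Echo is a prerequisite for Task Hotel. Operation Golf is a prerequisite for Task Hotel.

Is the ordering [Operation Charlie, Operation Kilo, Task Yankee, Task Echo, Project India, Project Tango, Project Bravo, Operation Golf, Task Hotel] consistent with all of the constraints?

No

Here Project India comes after Task Echo.
But one of the constraints requires Project India before Task Echo, so this ordering violates it.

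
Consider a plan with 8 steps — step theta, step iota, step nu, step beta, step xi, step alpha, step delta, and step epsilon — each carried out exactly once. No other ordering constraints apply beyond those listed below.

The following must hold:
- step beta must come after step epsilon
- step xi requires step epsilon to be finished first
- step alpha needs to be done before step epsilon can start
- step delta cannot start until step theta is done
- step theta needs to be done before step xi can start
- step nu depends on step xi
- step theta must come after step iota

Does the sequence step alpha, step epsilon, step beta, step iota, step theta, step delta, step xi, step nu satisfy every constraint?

Yes

Checking each listed constraint against this order: for instance, step epsilon is in position 2 and step xi in position 7, so that constraint holds — and the remaining constraints check out the same way.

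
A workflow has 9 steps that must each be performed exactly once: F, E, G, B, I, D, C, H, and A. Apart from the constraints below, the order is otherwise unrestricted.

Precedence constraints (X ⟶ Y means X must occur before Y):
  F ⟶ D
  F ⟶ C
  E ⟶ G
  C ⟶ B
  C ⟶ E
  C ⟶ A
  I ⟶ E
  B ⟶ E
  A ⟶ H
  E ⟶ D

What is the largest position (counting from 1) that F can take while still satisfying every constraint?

2

Every step that must follow F has to come after it. Tracing all chains starting from F, those steps are: E, G, B, D, C, H, A — 7 in total.
With 7 mandatory successors out of 9 steps total, the latest slot for F is 9−7 = 2, and it's reachable by doing all non-successors before F.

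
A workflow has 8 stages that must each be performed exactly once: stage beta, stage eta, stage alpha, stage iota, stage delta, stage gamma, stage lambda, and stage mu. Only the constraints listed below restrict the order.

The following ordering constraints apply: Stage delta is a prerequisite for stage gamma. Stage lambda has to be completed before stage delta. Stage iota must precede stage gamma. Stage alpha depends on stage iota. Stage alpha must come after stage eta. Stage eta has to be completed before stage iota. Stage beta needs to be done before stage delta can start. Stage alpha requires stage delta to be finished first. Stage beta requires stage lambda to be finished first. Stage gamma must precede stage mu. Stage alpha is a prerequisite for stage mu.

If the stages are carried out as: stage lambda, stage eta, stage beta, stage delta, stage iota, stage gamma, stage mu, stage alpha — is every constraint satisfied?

No

Here stage alpha comes after stage mu.
That contradicts the constraint that stage alpha must precede stage mu.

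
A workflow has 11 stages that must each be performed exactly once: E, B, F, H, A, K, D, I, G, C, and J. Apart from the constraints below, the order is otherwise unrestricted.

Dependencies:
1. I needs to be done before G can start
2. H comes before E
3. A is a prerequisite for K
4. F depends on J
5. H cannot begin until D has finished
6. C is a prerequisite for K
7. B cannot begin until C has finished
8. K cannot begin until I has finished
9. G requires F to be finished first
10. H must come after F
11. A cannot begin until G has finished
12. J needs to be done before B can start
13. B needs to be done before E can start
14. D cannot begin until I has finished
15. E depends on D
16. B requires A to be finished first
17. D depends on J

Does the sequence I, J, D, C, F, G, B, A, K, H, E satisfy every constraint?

No

The sequence places B ahead of A.
Since A is required before B, the ordering is invalid.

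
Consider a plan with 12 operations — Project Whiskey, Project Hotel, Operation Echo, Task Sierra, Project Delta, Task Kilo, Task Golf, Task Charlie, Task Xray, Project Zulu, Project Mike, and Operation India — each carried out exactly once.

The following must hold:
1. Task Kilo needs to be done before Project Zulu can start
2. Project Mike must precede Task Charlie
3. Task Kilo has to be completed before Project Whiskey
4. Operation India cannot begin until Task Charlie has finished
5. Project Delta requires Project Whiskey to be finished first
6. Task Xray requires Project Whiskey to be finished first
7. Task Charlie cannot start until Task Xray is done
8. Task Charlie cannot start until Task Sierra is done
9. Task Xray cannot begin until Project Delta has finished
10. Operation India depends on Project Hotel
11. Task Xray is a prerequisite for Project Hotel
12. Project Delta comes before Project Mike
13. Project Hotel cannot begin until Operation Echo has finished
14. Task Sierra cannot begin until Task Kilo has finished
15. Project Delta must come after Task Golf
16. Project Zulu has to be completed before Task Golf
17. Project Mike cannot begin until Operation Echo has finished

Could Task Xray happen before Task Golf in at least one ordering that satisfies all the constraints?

No

Following Task Golf → Project Delta → Task Xray, Task Golf must precede Task Xray in every valid ordering.
Hence Task Xray can never be scheduled before Task Golf.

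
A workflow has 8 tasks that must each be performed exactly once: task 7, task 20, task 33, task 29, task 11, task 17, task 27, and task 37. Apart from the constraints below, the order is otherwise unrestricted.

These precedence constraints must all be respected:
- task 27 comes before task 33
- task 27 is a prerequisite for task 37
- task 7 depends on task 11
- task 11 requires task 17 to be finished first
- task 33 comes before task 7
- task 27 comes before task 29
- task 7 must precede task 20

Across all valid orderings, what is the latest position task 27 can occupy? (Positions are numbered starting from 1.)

Following every chain forward from task 27, the tasks that must come later are task 7, task 20, task 33, task 29, task 37 — 5 of them.
With 5 mandatory successors out of 8 tasks total, the latest slot for task 27 is 8−5 = 3, and it's reachable by doing all non-successors before task 27.

3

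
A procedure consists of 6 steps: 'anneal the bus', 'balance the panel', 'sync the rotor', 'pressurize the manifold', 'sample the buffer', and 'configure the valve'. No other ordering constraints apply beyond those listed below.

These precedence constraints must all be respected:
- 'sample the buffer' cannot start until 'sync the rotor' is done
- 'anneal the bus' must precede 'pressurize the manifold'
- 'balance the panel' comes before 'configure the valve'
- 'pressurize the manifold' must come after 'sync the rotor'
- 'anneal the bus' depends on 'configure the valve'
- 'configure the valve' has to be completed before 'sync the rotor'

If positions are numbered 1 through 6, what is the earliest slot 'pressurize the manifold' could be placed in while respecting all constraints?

Working backwards through the constraints from 'pressurize the manifold', its full set of required predecessors is 'anneal the bus', 'balance the panel', 'sync the rotor', 'configure the valve' — 4 of them.
With 4 mandatory predecessors, the earliest 'pressurize the manifold' can sit is position 4+1 = 5, and placing just those 4 first achieves it.

5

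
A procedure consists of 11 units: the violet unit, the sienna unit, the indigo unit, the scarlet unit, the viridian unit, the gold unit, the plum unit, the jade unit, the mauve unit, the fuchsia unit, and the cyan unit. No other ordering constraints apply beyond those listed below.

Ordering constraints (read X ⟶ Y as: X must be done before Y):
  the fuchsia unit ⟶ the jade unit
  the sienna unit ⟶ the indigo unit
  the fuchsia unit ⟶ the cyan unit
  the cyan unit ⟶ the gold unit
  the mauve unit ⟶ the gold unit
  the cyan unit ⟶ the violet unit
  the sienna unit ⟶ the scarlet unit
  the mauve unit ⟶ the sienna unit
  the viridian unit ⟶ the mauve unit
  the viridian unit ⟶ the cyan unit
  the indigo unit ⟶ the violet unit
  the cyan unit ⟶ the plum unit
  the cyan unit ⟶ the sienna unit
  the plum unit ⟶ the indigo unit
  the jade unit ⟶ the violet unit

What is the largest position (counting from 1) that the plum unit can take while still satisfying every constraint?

Every unit that must follow the plum unit has to come after it. Tracing all chains starting from the plum unit, those units are: the violet unit, the indigo unit — 2 in total.
So at least 2 units follow the plum unit, putting the plum unit no later than position 9. That position is achievable by scheduling everything else first.

9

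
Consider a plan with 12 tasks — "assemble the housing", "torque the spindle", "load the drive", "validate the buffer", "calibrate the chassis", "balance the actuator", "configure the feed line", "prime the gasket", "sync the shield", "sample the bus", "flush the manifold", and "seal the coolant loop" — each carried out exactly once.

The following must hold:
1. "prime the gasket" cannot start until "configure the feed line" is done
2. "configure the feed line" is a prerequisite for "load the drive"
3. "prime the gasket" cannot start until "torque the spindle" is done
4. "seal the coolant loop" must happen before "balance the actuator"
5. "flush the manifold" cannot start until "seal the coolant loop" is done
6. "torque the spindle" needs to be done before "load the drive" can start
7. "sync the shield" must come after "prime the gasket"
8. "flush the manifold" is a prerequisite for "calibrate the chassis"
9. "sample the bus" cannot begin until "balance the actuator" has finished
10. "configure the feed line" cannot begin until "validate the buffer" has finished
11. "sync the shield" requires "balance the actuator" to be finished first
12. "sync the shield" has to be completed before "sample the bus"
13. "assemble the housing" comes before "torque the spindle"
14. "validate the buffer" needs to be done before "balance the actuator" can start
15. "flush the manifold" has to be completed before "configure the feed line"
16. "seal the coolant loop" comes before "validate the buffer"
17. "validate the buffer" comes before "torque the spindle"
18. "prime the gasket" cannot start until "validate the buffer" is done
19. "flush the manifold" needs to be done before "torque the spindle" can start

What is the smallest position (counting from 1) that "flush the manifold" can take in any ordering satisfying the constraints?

Working backwards through the constraints from "flush the manifold", its only required predecessor is "seal the coolant loop".
So at minimum 1 task comes before "flush the manifold", putting "flush the manifold" no earlier than position 2. That position is achievable by scheduling exactly that predecessor first.

2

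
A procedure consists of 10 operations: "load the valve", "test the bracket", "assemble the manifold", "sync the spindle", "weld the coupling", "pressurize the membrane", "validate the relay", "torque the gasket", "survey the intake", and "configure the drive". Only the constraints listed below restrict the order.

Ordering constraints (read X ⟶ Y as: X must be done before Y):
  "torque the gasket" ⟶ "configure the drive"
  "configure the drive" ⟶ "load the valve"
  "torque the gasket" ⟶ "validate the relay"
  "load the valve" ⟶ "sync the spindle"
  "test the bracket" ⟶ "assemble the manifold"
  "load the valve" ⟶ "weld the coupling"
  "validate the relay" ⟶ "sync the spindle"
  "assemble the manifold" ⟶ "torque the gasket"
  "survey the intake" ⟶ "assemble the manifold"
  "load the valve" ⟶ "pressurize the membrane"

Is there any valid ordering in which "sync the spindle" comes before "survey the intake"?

Following "survey the intake" → "assemble the manifold" → "torque the gasket" → "validate the relay" → "sync the spindle", "survey the intake" must precede "sync the spindle" in every valid ordering.
So no valid ordering can have "sync the spindle" before "survey the intake".

No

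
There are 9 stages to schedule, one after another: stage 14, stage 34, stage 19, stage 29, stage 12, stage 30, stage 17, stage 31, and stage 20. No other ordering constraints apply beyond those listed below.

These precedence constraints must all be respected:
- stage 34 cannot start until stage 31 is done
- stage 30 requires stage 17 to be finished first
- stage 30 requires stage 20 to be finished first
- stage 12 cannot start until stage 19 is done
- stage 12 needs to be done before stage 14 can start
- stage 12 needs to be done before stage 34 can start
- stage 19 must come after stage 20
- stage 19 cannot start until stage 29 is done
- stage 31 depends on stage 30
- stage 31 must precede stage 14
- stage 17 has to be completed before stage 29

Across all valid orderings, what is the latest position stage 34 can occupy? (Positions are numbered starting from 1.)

9

Stage 34 has no required successors, so nothing stops it from going last (position 9).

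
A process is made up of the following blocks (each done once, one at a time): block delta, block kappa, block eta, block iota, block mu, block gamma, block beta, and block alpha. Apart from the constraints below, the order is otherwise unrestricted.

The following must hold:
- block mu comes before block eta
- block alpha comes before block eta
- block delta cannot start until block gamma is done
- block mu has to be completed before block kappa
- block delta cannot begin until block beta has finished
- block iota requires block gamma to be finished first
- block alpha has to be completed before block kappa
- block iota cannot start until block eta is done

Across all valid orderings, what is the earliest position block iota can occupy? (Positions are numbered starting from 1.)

5

Every block that must precede block iota has to come before it. Tracing all chains that end at block iota, those blocks are: block eta, block mu, block gamma, block alpha — 4 in total.
So at minimum 4 blocks come before block iota, putting block iota no earlier than position 5. That position is achievable by scheduling exactly those predecessors first.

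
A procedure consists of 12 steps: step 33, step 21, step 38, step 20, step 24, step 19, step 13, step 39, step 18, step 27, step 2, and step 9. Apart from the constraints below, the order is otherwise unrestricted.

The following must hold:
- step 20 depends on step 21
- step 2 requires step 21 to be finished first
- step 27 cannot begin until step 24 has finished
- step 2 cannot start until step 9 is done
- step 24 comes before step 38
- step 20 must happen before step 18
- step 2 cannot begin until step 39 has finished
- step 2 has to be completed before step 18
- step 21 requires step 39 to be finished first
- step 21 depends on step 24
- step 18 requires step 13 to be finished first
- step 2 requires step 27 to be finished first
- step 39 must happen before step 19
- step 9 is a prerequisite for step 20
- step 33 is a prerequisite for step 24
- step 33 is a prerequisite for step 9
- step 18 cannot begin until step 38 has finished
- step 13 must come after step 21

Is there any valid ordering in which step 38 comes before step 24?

No

Following step 24 → step 38, step 24 must precede step 38 in every valid ordering.
Hence step 38 can never be scheduled before step 24.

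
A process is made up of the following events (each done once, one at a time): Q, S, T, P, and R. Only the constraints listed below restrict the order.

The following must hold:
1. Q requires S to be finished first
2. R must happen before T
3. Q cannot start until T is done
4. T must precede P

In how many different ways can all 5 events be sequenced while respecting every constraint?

The events with no prerequisites are S, R; any of them can be placed first.
Enumerating by repeatedly choosing an available event (one whose prerequisites are all placed) gives 7 distinct complete orderings.

7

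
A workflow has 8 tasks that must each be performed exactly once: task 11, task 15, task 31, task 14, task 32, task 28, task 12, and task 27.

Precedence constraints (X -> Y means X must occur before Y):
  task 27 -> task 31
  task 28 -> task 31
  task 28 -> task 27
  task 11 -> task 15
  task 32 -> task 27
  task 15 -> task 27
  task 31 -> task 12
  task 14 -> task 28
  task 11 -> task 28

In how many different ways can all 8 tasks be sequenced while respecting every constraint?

3 tasks have no prerequisites (task 11, task 14, task 32), so any of them could come first.
Systematically extending each partial ordering one task at a time and counting, there are 25 complete orderings.

25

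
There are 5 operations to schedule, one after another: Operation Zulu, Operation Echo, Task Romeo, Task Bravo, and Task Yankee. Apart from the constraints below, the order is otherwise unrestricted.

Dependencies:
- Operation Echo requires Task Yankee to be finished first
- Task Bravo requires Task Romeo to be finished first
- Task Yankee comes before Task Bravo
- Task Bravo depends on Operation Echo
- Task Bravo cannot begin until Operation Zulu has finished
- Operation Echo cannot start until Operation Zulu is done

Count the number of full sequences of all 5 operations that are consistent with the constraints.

8

The operations with no prerequisites are Operation Zulu, Task Romeo, Task Yankee; any of them can be placed first.
Counting all ways to extend the partial order to a total order gives 8.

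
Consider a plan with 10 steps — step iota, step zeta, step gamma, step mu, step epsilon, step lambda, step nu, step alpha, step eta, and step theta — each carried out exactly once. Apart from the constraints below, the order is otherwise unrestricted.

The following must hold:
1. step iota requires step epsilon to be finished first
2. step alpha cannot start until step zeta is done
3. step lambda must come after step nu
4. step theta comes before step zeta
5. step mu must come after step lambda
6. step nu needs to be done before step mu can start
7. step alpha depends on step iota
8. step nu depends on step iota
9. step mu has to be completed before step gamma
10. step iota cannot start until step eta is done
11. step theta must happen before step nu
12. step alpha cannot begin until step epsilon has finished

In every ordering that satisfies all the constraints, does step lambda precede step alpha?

No chain of constraints connects step lambda to step alpha in either direction.
So step lambda can come before step alpha or after — it is not forced.

No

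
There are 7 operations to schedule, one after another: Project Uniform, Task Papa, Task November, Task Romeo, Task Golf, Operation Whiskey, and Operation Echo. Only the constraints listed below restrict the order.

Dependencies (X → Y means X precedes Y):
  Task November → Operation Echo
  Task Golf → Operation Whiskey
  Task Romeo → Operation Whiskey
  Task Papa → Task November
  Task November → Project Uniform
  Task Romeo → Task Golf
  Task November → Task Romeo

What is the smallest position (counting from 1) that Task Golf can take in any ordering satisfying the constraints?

4

Every operation that must precede Task Golf has to come before it. Tracing all chains that end at Task Golf, those operations are: Task Papa, Task November, Task Romeo — 3 in total.
With 3 mandatory predecessors, the earliest Task Golf can sit is position 3+1 = 4, and placing just those 3 first achieves it.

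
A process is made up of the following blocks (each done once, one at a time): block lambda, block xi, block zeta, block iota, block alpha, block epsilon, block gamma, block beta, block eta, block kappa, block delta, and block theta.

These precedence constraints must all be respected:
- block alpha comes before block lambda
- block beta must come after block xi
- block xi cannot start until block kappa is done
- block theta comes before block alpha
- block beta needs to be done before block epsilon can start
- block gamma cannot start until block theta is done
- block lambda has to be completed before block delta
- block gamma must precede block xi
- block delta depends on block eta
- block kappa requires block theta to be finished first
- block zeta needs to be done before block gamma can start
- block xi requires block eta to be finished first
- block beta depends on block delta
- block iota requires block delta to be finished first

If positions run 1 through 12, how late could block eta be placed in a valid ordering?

7

The blocks that are forced after block eta, directly or by a chain of constraints, are block xi, block iota, block epsilon, block beta, block delta. That's 5 blocks.
So at least 5 blocks follow block eta, putting block eta no later than position 7. That position is achievable by scheduling everything else first.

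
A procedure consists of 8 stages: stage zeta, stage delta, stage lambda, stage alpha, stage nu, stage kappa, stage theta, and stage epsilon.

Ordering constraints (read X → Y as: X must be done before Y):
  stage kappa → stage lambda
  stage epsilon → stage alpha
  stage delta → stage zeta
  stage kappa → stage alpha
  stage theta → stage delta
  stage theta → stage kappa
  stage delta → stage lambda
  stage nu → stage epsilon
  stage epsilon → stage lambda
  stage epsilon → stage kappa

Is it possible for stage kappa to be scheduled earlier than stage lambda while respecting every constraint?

The constraints force stage kappa before stage lambda, so yes — every valid ordering has stage kappa earlier.

Yes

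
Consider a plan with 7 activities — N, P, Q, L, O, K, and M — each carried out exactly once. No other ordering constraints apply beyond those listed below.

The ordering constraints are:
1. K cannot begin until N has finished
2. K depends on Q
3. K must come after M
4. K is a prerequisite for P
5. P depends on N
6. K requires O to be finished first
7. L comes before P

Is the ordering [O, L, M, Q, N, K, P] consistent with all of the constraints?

Yes

Checking each listed constraint against this order: for instance, O is in position 1 and K in position 6, so that constraint holds — and the remaining constraints check out the same way.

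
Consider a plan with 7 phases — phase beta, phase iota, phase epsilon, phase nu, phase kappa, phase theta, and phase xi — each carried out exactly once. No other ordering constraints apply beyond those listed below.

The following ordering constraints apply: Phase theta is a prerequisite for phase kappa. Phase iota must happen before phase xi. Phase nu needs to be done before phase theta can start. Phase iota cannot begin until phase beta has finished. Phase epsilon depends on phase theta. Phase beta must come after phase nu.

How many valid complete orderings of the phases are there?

Phase nu is the only phase with nothing required before it, so every ordering starts there.
Systematically extending each partial ordering one phase at a time and counting, there are 40 complete orderings.

40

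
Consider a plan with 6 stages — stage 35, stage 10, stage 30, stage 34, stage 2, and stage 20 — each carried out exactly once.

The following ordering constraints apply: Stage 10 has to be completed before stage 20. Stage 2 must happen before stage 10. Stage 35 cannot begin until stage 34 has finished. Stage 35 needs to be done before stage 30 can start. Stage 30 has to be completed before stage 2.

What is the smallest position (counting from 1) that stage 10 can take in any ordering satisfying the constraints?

5

Every stage that must precede stage 10 has to come before it. Tracing all chains that end at stage 10, those stages are: stage 35, stage 30, stage 34, stage 2 — 4 in total.
With 4 mandatory predecessors, the earliest stage 10 can sit is position 4+1 = 5, and placing just those 4 first achieves it.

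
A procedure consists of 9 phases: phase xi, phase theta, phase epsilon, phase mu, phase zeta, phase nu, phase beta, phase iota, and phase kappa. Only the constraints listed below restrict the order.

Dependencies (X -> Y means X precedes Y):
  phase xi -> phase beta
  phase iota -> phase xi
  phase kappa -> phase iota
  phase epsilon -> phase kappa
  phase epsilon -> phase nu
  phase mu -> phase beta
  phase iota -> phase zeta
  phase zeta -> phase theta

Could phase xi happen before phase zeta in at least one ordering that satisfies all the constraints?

Yes

Nothing in the constraints forces phase zeta before phase xi — there is no chain from phase zeta to phase xi.
So a valid ordering placing phase xi earlier than phase zeta exists.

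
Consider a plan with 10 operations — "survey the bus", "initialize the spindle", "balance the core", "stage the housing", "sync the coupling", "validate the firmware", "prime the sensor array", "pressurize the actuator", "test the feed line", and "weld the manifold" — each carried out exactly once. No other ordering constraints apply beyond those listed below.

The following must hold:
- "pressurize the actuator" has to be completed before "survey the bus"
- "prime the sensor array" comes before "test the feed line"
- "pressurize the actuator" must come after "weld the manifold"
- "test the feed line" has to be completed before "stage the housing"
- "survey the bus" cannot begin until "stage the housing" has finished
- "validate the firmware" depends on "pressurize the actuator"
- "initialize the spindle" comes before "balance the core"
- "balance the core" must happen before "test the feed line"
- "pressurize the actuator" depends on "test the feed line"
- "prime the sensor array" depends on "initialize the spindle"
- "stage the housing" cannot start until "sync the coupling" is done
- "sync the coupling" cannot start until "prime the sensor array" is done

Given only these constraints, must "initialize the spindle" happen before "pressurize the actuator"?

Yes

Chaining the stated constraints: "initialize the spindle" → "balance the core" → "test the feed line" → "pressurize the actuator".
Hence "initialize the spindle" necessarily comes before "pressurize the actuator".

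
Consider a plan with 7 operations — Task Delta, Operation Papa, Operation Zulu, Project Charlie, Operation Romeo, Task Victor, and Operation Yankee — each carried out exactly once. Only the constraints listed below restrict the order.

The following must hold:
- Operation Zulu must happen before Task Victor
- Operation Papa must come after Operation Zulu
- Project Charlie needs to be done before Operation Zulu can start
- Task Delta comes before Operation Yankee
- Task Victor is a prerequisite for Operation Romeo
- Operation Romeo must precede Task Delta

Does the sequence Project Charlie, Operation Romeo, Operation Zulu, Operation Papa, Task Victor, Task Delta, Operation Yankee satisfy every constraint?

No

In the proposed order, Operation Romeo appears before Task Victor.
That contradicts the constraint that Task Victor must precede Operation Romeo.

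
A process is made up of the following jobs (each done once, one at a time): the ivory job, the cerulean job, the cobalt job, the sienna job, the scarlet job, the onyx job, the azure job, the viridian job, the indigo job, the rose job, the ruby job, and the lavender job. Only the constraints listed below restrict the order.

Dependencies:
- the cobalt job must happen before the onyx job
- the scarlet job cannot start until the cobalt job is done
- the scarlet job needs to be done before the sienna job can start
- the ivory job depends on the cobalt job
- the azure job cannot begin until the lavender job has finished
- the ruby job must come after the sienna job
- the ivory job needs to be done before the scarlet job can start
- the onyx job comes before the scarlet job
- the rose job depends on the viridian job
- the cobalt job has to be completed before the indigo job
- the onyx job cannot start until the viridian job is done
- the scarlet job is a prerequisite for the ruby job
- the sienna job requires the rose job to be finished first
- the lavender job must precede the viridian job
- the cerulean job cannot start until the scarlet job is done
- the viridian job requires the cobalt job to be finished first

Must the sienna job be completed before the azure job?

No

Nothing in the constraints links the sienna job and the azure job; they are unordered relative to each other.
So the sienna job can come before the azure job or after — it is not forced.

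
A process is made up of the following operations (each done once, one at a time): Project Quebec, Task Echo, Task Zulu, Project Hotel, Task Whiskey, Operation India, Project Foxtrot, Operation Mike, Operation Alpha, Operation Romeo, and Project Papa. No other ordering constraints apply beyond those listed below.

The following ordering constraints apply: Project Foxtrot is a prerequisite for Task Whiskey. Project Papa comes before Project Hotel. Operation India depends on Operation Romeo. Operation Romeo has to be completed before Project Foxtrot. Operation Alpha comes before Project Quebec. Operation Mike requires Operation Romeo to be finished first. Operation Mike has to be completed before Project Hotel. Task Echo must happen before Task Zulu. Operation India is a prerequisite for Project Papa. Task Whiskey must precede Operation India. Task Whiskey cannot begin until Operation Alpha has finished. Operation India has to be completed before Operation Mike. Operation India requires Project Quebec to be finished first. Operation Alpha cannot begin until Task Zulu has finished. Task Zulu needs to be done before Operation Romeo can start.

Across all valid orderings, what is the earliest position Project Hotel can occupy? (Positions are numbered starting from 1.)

Every operation that must precede Project Hotel has to come before it. Tracing all chains that end at Project Hotel, those operations are: Project Quebec, Task Echo, Task Zulu, Task Whiskey, Operation India, Project Foxtrot, Operation Mike, Operation Alpha, Operation Romeo, Project Papa — 10 in total.
So at minimum 10 operations come before Project Hotel, putting Project Hotel no earlier than position 11. That position is achievable by scheduling exactly those predecessors first.

11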